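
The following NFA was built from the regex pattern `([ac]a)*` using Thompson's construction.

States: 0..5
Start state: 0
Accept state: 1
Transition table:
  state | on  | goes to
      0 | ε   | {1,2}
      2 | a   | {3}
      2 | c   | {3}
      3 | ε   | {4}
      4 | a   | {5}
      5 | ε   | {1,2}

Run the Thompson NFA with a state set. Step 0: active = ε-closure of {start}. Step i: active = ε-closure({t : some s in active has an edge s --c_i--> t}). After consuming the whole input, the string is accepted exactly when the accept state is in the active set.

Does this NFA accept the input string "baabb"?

Answer: REJECT

Steps:
initial (ε-close {0}): {0,1,2}
'b' @ 1: {}  — dead — no transitions
rest 'aabb' ignored (set empty)
after full input: {}  (accept=1 not in)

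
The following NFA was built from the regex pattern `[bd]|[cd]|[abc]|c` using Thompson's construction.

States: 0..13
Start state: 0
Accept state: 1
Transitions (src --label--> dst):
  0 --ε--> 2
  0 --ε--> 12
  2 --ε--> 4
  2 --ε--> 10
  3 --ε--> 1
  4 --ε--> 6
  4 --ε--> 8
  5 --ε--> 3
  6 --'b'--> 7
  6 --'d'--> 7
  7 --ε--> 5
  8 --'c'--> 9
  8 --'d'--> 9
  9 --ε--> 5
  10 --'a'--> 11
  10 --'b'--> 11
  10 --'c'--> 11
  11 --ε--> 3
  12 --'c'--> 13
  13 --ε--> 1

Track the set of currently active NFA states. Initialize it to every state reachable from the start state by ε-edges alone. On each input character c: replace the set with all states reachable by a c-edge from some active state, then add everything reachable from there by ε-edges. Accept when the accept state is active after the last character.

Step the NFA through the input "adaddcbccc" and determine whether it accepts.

S₀ = ε-closure({0}) = {0,2,4,6,8,10,12}
'a' @ 1: {1,3,11}  ✓accept
'd' @ 2: {}  — no active states
rest 'addcbccc' ignored (set empty)
end set {} — state 1 not in

Answer: REJECT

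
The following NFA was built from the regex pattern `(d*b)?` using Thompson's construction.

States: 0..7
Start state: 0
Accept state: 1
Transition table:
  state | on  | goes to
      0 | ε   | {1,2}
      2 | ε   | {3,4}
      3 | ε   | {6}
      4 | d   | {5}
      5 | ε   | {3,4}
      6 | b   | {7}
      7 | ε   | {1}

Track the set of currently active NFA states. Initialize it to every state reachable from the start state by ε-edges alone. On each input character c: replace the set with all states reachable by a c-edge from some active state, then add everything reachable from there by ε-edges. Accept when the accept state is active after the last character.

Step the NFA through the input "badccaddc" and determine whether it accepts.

Answer: REJECT

Derivation:
S₀ = ε-closure({0}) = {0,1,2,3,4,6}
'b' @ 1: {1,7}  [accepting]
'a' @ 2: {}  — no active states
rest 'dccaddc' ignored (set empty)
end set {} — state 1 not in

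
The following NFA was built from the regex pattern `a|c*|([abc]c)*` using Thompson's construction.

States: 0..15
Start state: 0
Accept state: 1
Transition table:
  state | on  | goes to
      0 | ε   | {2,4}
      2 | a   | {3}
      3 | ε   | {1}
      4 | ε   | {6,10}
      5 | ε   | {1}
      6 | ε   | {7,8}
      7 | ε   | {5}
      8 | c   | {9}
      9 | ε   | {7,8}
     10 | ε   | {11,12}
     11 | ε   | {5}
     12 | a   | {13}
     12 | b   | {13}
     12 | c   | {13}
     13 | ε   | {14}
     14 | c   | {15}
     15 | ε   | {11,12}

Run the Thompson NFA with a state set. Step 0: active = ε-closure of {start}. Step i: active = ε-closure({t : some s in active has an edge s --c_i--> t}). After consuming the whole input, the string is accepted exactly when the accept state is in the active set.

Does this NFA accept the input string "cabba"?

Answer: REJECT

Trace:
S₀ = ε-closure({0}) = {0,1,2,4,5,6,7,8,10,11,12}
'c' @ 1: {1,5,7,8,9,13,14}  [accepting]
'a' @ 2: {}  — dead — no transitions
rest 'bba' ignored (set empty)
after full input: {}  (accept=1 not in)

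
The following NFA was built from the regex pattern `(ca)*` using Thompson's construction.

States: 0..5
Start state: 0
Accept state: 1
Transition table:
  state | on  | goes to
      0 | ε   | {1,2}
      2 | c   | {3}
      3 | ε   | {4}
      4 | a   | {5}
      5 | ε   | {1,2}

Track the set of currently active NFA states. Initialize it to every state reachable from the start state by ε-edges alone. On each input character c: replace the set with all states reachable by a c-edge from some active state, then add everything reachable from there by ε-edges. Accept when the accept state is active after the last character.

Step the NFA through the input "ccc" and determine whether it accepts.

S₀ = ε-closure({0}) = {0,1,2}
'c' @ 1: {3,4}
'c' @ 2: {}  — dead — no transitions
rest 'c' ignored (set empty)
end set {} — state 1 not in

Answer: REJECT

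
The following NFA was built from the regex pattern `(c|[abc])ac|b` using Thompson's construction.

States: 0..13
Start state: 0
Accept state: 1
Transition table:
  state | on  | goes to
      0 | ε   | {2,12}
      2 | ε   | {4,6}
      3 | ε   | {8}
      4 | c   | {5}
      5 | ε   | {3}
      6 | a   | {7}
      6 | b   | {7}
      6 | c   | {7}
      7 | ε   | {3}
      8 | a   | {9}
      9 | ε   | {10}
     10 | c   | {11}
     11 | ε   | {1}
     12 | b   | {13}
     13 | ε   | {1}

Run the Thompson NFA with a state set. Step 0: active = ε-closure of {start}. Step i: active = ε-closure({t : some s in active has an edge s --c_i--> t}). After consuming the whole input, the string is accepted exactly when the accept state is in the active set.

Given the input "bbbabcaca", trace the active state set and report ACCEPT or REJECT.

Answer: REJECT

Trace:
start: ε-closure({0}) = {0,2,4,6,12}
'b' @ 1: {1,3,7,8,13}  ✓accept
'b' @ 2: {}  — no active states
rest 'babcaca' ignored (set empty)
final: {}; accept 1 not in set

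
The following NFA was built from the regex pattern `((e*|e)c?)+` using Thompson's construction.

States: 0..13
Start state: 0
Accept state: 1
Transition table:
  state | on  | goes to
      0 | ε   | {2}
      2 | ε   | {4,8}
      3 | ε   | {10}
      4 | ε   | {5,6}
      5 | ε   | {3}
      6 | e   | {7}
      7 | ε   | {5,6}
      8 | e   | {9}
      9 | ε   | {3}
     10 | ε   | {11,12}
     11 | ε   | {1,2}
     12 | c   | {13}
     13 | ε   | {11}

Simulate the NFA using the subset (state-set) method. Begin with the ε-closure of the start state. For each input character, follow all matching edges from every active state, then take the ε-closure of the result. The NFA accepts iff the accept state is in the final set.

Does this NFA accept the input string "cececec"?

S₀ = ε-closure({0}) = {0,1,2,3,4,5,6,8,10,11,12}
'c' @ 1: {1,2,3,4,5,6,8,10,11,12,13}  ✓accept
'e' @ 2: {1,2,3,4,5,6,7,8,9,10,11,12}  ✓accept
'c' @ 3: {1,2,3,4,5,6,8,10,11,12,13}  ✓accept
'e' @ 4: {1,2,3,4,5,6,7,8,9,10,11,12}  ✓accept
'c' @ 5: {1,2,3,4,5,6,8,10,11,12,13}  ✓accept
'e' @ 6: {1,2,3,4,5,6,7,8,9,10,11,12}  ✓accept
'c' @ 7: {1,2,3,4,5,6,8,10,11,12,13}  ✓accept
final: {1,2,3,4,5,6,8,10,11,12,13}; accept 1 in set

Answer: ACCEPT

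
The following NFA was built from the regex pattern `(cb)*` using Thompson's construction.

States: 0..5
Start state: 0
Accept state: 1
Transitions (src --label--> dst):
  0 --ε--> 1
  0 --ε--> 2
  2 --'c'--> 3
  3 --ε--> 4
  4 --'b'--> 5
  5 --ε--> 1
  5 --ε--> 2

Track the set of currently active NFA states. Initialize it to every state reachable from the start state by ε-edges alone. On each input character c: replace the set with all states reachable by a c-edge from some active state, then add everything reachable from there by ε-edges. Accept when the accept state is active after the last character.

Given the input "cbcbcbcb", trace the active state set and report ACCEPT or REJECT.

start: ε-closure({0}) = {0,1,2}
'c' @ 1: {3,4}
'b' @ 2: {1,2,5}  [accepting]
'c' @ 3: {3,4}
'b' @ 4: {1,2,5}  [accepting]
'c' @ 5: {3,4}
'b' @ 6: {1,2,5}  [accepting]
'c' @ 7: {3,4}
'b' @ 8: {1,2,5}  [accepting]
final: {1,2,5}; accept 1 in set

Answer: ACCEPT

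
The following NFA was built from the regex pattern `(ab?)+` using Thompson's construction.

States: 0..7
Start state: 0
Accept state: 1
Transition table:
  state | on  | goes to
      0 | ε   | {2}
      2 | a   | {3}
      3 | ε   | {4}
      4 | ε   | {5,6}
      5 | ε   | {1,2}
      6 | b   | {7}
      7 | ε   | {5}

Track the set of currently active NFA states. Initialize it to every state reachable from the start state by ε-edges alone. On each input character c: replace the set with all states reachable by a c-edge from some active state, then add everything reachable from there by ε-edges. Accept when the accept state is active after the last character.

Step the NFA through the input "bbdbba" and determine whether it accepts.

Answer: REJECT

Derivation:
start: ε-closure({0}) = {0,2}
'b' @ 1: {}  — state set empty
rest 'bdbba' ignored (set empty)
after full input: {}  (accept=1 not in)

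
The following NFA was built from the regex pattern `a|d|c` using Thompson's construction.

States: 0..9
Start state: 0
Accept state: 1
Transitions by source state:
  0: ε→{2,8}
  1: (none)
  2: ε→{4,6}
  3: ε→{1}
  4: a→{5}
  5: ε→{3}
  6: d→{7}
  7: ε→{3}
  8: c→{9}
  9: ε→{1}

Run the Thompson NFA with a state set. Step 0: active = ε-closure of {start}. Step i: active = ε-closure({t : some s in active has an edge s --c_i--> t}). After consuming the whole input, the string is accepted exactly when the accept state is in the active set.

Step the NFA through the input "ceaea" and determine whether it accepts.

Answer: REJECT

Derivation:
S₀ = ε-closure({0}) = {0,2,4,6,8}
'c' @ 1: {1,9}  ✓accept
'e' @ 2: {}  — state set empty
rest 'aea' ignored (set empty)
after full input: {}  (accept=1 not in)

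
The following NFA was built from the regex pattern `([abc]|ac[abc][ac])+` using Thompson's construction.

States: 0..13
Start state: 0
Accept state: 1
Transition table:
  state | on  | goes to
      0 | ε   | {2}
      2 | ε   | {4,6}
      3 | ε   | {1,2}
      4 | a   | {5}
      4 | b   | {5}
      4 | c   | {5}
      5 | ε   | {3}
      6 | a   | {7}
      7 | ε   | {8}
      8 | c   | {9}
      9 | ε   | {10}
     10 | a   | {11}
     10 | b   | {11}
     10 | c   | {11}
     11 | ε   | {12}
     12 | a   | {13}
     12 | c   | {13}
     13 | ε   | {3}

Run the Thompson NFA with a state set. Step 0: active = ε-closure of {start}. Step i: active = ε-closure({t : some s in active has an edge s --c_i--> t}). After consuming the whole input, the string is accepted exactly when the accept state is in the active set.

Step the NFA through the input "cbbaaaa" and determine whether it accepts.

initial (ε-close {0}): {0,2,4,6}
'c' @ 1: {1,2,3,4,5,6}  ✓accept
'b' @ 2: {1,2,3,4,5,6}  ✓accept
'b' @ 3: {1,2,3,4,5,6}  ✓accept
'a' @ 4: {1,2,3,4,5,6,7,8}  ✓accept
'a' @ 5: {1,2,3,4,5,6,7,8}  ✓accept
'a' @ 6: {1,2,3,4,5,6,7,8}  ✓accept
'a' @ 7: {1,2,3,4,5,6,7,8}  ✓accept
end set {1,2,3,4,5,6,7,8} — state 1 in

Answer: ACCEPT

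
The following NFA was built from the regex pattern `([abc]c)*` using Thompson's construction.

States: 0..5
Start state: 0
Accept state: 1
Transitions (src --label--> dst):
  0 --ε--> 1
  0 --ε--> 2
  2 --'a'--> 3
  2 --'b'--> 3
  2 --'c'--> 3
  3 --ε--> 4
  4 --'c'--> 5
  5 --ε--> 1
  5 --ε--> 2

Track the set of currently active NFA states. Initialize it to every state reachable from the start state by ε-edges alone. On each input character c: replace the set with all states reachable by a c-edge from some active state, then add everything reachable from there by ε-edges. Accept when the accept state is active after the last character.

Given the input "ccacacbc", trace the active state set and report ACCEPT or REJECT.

start: ε-closure({0}) = {0,1,2}
'c' @ 1: {3,4}
'c' @ 2: {1,2,5}  [accepting]
'a' @ 3: {3,4}
'c' @ 4: {1,2,5}  [accepting]
'a' @ 5: {3,4}
'c' @ 6: {1,2,5}  [accepting]
'b' @ 7: {3,4}
'c' @ 8: {1,2,5}  [accepting]
after full input: {1,2,5}  (accept=1 in)

Answer: ACCEPT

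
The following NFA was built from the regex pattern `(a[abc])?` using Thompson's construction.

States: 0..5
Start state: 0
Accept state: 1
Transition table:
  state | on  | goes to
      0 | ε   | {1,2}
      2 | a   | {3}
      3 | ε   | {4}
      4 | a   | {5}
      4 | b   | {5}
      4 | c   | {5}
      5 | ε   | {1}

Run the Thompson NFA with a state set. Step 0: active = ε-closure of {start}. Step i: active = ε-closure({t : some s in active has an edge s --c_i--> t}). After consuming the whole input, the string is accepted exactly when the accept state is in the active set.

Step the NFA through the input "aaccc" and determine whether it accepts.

start: ε-closure({0}) = {0,1,2}
'a' @ 1: {3,4}
'a' @ 2: {1,5}  (accept∈set)
'c' @ 3: {}  — no active states
rest 'cc' ignored (set empty)
end set {} — state 1 not in

Answer: REJECT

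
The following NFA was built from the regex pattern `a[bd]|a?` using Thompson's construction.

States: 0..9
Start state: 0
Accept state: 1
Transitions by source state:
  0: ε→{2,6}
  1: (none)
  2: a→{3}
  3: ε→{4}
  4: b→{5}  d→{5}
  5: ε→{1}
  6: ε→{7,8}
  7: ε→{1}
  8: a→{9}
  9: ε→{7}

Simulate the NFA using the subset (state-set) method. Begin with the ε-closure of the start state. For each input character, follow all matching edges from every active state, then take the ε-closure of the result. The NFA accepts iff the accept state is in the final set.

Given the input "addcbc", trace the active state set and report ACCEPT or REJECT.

Answer: REJECT

Trace:
start: ε-closure({0}) = {0,1,2,6,7,8}
'a' @ 1: {1,3,4,7,9}  ✓accept
'd' @ 2: {1,5}  ✓accept
'd' @ 3: {}  — dead — no transitions
rest 'cbc' ignored (set empty)
after full input: {}  (accept=1 not in)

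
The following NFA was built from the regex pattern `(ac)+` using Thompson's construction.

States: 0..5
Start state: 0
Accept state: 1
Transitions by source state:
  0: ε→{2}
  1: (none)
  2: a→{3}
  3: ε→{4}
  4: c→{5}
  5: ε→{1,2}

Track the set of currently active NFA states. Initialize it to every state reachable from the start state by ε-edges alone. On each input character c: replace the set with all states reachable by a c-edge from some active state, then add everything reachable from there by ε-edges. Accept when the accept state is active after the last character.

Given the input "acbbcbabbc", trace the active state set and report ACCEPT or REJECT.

initial (ε-close {0}): {0,2}
'a' @ 1: {3,4}
'c' @ 2: {1,2,5}  [accepting]
'b' @ 3: {}  — no active states
rest 'bcbabbc' ignored (set empty)
after full input: {}  (accept=1 not in)

Answer: REJECT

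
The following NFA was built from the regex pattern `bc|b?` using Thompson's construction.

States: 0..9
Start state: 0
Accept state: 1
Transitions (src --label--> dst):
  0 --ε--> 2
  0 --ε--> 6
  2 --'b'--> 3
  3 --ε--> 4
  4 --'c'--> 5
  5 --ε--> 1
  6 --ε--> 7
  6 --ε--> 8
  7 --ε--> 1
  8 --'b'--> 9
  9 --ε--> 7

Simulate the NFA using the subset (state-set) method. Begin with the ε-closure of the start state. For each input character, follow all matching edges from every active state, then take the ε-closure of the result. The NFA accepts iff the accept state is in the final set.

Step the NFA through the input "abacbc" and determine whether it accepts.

start: ε-closure({0}) = {0,1,2,6,7,8}
'a' @ 1: {}  — dead — no transitions
rest 'bacbc' ignored (set empty)
end set {} — state 1 not in

Answer: REJECT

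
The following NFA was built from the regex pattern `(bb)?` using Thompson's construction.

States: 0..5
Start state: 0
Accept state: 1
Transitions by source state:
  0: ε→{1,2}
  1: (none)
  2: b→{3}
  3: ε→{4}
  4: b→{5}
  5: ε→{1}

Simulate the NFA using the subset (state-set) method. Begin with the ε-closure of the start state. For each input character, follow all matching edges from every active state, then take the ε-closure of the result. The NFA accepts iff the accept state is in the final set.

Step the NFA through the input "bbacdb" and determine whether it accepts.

Answer: REJECT

Derivation:
initial (ε-close {0}): {0,1,2}
'b' @ 1: {3,4}
'b' @ 2: {1,5}  ✓accept
'a' @ 3: {}  — state set empty
rest 'cdb' ignored (set empty)
final: {}; accept 1 not in set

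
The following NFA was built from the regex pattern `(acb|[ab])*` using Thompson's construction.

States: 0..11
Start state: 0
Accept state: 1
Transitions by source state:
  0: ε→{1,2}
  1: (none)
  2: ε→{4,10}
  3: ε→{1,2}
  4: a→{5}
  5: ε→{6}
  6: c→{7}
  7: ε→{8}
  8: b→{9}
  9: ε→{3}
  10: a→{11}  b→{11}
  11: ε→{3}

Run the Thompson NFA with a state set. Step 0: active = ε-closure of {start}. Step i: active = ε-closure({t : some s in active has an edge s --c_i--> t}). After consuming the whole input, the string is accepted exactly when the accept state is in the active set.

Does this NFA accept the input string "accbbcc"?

Answer: REJECT

Trace:
initial (ε-close {0}): {0,1,2,4,10}
'a' @ 1: {1,2,3,4,5,6,10,11}  ✓accept
'c' @ 2: {7,8}
'c' @ 3: {}  — dead — no transitions
rest 'bbcc' ignored (set empty)
final: {}; accept 1 not in set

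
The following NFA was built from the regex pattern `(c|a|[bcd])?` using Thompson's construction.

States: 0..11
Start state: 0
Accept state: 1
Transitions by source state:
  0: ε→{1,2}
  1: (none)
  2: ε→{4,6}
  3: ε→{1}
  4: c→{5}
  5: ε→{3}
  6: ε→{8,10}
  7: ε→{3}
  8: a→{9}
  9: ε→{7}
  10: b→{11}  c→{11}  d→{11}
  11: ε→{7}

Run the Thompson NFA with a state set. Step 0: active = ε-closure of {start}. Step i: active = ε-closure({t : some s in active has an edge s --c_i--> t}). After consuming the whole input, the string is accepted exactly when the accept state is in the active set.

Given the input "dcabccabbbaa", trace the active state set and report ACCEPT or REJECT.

S₀ = ε-closure({0}) = {0,1,2,4,6,8,10}
'd' @ 1: {1,3,7,11}  (accept∈set)
'c' @ 2: {}  — dead — no transitions
rest 'abccabbbaa' ignored (set empty)
after full input: {}  (accept=1 not in)

Answer: REJECT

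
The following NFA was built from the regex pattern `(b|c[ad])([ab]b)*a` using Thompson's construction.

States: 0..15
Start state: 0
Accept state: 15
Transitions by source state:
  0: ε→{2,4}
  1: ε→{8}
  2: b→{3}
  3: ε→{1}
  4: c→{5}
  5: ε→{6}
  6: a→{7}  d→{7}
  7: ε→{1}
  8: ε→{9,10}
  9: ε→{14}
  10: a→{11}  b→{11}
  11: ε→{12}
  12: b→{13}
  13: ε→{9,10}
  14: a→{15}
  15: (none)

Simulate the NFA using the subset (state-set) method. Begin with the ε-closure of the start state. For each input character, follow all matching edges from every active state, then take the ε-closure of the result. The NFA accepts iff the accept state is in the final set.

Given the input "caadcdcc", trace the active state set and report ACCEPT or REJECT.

Answer: REJECT

Derivation:
S₀ = ε-closure({0}) = {0,2,4}
'c' @ 1: {5,6}
'a' @ 2: {1,7,8,9,10,14}
'a' @ 3: {11,12,15}  (accept∈set)
'd' @ 4: {}  — dead — no transitions
rest 'cdcc' ignored (set empty)
after full input: {}  (accept=15 not in)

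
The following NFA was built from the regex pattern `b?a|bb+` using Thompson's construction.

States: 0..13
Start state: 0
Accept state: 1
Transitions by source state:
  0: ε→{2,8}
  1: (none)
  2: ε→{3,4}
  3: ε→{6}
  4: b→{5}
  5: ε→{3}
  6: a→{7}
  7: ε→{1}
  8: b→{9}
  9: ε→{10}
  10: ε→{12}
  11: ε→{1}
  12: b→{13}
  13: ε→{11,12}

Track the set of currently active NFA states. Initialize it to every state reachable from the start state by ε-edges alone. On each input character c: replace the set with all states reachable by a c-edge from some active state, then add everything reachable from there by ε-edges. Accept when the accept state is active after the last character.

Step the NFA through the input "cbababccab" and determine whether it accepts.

Answer: REJECT

Steps:
start: ε-closure({0}) = {0,2,3,4,6,8}
'c' @ 1: {}  — state set empty
rest 'bababccab' ignored (set empty)
end set {} — state 1 not in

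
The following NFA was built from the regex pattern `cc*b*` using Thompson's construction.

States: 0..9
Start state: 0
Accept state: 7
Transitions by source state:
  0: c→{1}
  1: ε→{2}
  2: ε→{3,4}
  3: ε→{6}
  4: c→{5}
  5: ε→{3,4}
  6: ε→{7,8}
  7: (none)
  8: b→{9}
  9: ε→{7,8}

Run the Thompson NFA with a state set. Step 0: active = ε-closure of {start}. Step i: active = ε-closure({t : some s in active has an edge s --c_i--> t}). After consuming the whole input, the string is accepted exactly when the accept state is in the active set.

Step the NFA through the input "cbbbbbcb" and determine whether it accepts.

S₀ = ε-closure({0}) = {0}
'c' @ 1: {1,2,3,4,6,7,8}  ✓accept
'b' @ 2: {7,8,9}  ✓accept
'b' @ 3: {7,8,9}  ✓accept
'b' @ 4: {7,8,9}  ✓accept
'b' @ 5: {7,8,9}  ✓accept
'b' @ 6: {7,8,9}  ✓accept
'c' @ 7: {}  — dead — no transitions
rest 'b' ignored (set empty)
end set {} — state 7 not in

Answer: REJECT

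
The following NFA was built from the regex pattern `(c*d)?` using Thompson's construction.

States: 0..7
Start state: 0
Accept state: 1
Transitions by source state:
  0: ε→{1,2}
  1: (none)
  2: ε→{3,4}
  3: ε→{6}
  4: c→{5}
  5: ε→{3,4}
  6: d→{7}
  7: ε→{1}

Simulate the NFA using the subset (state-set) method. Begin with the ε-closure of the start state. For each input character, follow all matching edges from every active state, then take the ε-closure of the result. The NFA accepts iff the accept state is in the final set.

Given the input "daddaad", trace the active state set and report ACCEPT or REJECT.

initial (ε-close {0}): {0,1,2,3,4,6}
'd' @ 1: {1,7}  ✓accept
'a' @ 2: {}  — state set empty
rest 'ddaad' ignored (set empty)
after full input: {}  (accept=1 not in)

Answer: REJECT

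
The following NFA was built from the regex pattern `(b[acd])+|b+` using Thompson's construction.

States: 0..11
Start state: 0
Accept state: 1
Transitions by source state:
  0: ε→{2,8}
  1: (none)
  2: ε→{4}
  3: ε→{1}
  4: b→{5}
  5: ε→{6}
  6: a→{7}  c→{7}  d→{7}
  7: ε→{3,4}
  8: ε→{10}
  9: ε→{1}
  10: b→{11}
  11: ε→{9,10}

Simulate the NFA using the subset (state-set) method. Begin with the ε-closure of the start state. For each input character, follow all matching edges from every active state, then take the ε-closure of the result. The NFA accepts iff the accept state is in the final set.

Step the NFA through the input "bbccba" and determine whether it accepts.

Answer: REJECT

Steps:
start: ε-closure({0}) = {0,2,4,8,10}
'b' @ 1: {1,5,6,9,10,11}  [accepting]
'b' @ 2: {1,9,10,11}  [accepting]
'c' @ 3: {}  — dead — no transitions
rest 'cba' ignored (set empty)
after full input: {}  (accept=1 not in)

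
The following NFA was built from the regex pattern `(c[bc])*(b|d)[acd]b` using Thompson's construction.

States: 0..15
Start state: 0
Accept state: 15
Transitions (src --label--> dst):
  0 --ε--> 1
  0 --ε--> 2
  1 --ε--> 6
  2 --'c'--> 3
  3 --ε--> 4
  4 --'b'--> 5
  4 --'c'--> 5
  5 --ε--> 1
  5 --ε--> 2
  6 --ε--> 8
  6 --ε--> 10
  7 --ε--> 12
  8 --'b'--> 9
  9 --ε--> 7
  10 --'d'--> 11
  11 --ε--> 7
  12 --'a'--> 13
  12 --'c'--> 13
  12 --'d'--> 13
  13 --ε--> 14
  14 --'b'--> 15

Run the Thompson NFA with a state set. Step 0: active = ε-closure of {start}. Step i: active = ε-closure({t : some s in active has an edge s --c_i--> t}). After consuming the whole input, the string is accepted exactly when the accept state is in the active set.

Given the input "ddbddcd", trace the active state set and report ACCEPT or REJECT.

S₀ = ε-closure({0}) = {0,1,2,6,8,10}
'd' @ 1: {7,11,12}
'd' @ 2: {13,14}
'b' @ 3: {15}  [accepting]
'd' @ 4: {}  — dead — no transitions
rest 'dcd' ignored (set empty)
end set {} — state 15 not in

Answer: REJECT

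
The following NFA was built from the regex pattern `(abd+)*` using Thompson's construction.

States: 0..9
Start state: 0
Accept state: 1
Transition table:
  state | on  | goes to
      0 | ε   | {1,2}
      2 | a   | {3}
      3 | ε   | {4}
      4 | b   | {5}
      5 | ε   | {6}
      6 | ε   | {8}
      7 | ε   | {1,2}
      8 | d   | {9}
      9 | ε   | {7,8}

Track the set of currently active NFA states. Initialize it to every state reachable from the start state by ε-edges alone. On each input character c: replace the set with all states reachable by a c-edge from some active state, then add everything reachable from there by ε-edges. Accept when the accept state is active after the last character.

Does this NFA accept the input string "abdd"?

S₀ = ε-closure({0}) = {0,1,2}
'a' @ 1: {3,4}
'b' @ 2: {5,6,8}
'd' @ 3: {1,2,7,8,9}  ✓accept
'd' @ 4: {1,2,7,8,9}  ✓accept
final: {1,2,7,8,9}; accept 1 in set

Answer: ACCEPT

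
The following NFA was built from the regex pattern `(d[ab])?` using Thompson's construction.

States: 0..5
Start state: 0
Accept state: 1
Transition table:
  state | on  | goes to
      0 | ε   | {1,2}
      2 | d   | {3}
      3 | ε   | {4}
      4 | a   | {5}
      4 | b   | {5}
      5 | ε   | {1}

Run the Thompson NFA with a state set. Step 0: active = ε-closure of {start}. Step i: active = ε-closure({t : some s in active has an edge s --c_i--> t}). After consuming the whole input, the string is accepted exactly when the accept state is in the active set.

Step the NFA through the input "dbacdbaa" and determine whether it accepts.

Answer: REJECT

Steps:
start: ε-closure({0}) = {0,1,2}
'd' @ 1: {3,4}
'b' @ 2: {1,5}  [accepting]
'a' @ 3: {}  — state set empty
rest 'cdbaa' ignored (set empty)
end set {} — state 1 not in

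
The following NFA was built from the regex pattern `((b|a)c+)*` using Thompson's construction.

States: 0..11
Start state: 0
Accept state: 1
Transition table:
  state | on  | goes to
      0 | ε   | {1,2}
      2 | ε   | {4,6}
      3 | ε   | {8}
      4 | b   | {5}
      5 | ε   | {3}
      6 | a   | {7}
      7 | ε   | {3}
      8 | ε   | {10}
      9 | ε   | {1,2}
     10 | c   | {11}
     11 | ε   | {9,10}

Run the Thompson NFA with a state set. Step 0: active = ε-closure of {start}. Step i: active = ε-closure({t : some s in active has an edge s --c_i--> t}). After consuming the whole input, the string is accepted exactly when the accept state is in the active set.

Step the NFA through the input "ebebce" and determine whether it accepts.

Answer: REJECT

Trace:
initial (ε-close {0}): {0,1,2,4,6}
'e' @ 1: {}  — no active states
rest 'bebce' ignored (set empty)
after full input: {}  (accept=1 not in)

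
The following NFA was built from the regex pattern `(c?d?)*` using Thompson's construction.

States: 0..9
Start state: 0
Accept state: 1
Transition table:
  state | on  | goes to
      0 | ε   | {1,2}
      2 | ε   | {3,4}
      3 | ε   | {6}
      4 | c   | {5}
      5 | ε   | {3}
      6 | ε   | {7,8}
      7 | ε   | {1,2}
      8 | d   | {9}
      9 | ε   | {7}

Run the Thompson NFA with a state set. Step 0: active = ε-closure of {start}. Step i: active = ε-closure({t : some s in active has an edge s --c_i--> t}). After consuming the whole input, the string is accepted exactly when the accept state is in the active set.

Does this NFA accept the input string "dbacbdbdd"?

start: ε-closure({0}) = {0,1,2,3,4,6,7,8}
'd' @ 1: {1,2,3,4,6,7,8,9}  ✓accept
'b' @ 2: {}  — dead — no transitions
rest 'acbdbdd' ignored (set empty)
end set {} — state 1 not in

Answer: REJECT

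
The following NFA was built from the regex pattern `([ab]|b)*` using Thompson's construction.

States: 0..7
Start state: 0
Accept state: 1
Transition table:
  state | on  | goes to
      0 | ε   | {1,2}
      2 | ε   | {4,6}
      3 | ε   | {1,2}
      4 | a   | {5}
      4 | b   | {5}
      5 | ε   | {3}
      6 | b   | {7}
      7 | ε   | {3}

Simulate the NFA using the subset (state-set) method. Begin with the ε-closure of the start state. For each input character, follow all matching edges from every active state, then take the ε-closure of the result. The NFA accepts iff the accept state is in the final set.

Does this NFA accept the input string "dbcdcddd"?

Answer: REJECT

Steps:
start: ε-closure({0}) = {0,1,2,4,6}
'd' @ 1: {}  — no active states
rest 'bcdcddd' ignored (set empty)
after full input: {}  (accept=1 not in)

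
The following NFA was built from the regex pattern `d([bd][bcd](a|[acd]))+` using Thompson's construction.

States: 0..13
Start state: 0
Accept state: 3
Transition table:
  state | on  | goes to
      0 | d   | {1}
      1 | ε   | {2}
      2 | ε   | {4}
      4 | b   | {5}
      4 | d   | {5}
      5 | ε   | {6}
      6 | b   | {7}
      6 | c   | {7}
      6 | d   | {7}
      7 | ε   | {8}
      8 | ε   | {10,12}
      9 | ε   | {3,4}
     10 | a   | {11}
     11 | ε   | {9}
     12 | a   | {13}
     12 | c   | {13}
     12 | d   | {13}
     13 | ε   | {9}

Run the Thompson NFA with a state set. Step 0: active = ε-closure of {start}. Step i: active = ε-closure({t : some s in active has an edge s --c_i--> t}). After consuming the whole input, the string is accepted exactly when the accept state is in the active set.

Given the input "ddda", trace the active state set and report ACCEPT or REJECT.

S₀ = ε-closure({0}) = {0}
'd' @ 1: {1,2,4}
'd' @ 2: {5,6}
'd' @ 3: {7,8,10,12}
'a' @ 4: {3,4,9,11,13}  [accepting]
after full input: {3,4,9,11,13}  (accept=3 in)

Answer: ACCEPT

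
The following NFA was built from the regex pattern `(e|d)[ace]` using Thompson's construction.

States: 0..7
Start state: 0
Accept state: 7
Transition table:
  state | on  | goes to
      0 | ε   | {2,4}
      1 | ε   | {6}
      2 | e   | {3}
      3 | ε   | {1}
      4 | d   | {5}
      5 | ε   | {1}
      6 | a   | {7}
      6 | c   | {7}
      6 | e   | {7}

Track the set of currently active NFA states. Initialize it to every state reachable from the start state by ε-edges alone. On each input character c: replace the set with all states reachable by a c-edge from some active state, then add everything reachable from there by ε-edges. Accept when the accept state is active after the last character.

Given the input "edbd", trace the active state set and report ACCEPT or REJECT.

Answer: REJECT

Steps:
S₀ = ε-closure({0}) = {0,2,4}
'e' @ 1: {1,3,6}
'd' @ 2: {}  — state set empty
rest 'bd' ignored (set empty)
after full input: {}  (accept=7 not in)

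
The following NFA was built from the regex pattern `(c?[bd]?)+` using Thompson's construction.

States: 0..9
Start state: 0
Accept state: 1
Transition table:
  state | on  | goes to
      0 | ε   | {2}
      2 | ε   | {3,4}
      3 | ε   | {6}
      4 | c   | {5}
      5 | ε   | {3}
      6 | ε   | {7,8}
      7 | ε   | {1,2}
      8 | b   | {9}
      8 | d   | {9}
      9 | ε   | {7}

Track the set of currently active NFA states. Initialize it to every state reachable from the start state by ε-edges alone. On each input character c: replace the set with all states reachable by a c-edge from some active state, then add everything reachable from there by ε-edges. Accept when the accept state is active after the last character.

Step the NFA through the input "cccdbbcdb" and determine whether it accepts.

start: ε-closure({0}) = {0,1,2,3,4,6,7,8}
'c' @ 1: {1,2,3,4,5,6,7,8}  [accepting]
'c' @ 2: {1,2,3,4,5,6,7,8}  [accepting]
'c' @ 3: {1,2,3,4,5,6,7,8}  [accepting]
'd' @ 4: {1,2,3,4,6,7,8,9}  [accepting]
'b' @ 5: {1,2,3,4,6,7,8,9}  [accepting]
'b' @ 6: {1,2,3,4,6,7,8,9}  [accepting]
'c' @ 7: {1,2,3,4,5,6,7,8}  [accepting]
'd' @ 8: {1,2,3,4,6,7,8,9}  [accepting]
'b' @ 9: {1,2,3,4,6,7,8,9}  [accepting]
end set {1,2,3,4,6,7,8,9} — state 1 in

Answer: ACCEPT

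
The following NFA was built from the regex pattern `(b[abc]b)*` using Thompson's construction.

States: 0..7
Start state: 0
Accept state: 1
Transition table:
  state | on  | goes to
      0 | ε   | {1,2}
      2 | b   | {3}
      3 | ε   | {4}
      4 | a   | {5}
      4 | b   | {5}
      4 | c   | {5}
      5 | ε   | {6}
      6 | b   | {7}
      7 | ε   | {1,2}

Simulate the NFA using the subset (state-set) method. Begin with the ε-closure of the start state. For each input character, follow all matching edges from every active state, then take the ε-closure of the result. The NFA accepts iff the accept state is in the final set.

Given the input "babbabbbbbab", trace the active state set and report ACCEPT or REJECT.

start: ε-closure({0}) = {0,1,2}
'b' @ 1: {3,4}
'a' @ 2: {5,6}
'b' @ 3: {1,2,7}  (accept∈set)
'b' @ 4: {3,4}
'a' @ 5: {5,6}
'b' @ 6: {1,2,7}  (accept∈set)
'b' @ 7: {3,4}
'b' @ 8: {5,6}
'b' @ 9: {1,2,7}  (accept∈set)
'b' @ 10: {3,4}
'a' @ 11: {5,6}
'b' @ 12: {1,2,7}  (accept∈set)
after full input: {1,2,7}  (accept=1 in)

Answer: ACCEPT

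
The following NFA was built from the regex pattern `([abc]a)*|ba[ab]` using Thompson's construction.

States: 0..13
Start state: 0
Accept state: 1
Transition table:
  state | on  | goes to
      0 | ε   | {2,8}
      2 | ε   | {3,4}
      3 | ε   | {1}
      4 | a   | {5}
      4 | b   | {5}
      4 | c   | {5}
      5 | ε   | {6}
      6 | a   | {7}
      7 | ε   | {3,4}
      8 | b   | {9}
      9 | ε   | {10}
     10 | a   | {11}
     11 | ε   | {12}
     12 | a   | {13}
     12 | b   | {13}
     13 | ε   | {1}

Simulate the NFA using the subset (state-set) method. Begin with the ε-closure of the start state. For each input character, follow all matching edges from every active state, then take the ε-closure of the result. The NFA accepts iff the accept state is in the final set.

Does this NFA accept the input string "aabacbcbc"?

Answer: REJECT

Steps:
initial (ε-close {0}): {0,1,2,3,4,8}
'a' @ 1: {5,6}
'a' @ 2: {1,3,4,7}  (accept∈set)
'b' @ 3: {5,6}
'a' @ 4: {1,3,4,7}  (accept∈set)
'c' @ 5: {5,6}
'b' @ 6: {}  — dead — no transitions
rest 'cbc' ignored (set empty)
final: {}; accept 1 not in set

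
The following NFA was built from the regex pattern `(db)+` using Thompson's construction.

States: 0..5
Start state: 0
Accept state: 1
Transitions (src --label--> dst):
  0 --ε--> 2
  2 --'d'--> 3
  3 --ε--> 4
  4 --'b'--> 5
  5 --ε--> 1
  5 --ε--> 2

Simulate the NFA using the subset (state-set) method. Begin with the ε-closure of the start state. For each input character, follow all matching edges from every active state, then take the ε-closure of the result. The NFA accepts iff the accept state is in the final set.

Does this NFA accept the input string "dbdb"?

Answer: ACCEPT

Steps:
S₀ = ε-closure({0}) = {0,2}
'd' @ 1: {3,4}
'b' @ 2: {1,2,5}  [accepting]
'd' @ 3: {3,4}
'b' @ 4: {1,2,5}  [accepting]
end set {1,2,5} — state 1 in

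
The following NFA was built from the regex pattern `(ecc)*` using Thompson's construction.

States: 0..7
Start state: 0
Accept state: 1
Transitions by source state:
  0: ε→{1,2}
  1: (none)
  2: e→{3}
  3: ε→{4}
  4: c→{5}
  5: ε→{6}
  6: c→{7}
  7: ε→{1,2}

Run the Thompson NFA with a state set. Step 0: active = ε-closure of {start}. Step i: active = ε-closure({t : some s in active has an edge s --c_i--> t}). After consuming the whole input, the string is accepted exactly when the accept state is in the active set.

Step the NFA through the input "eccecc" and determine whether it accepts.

Answer: ACCEPT

Steps:
initial (ε-close {0}): {0,1,2}
'e' @ 1: {3,4}
'c' @ 2: {5,6}
'c' @ 3: {1,2,7}  (accept∈set)
'e' @ 4: {3,4}
'c' @ 5: {5,6}
'c' @ 6: {1,2,7}  (accept∈set)
after full input: {1,2,7}  (accept=1 in)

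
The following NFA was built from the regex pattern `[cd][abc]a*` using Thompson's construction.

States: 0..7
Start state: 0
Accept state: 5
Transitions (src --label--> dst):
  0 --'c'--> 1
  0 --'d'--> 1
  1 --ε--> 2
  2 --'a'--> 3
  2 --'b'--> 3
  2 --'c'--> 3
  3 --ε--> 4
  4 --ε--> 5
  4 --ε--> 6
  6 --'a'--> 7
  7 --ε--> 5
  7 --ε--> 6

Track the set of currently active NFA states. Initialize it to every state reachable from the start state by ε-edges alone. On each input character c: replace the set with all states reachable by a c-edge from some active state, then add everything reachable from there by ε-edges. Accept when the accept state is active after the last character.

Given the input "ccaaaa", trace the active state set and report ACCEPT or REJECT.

initial (ε-close {0}): {0}
'c' @ 1: {1,2}
'c' @ 2: {3,4,5,6}  ✓accept
'a' @ 3: {5,6,7}  ✓accept
'a' @ 4: {5,6,7}  ✓accept
'a' @ 5: {5,6,7}  ✓accept
'a' @ 6: {5,6,7}  ✓accept
after full input: {5,6,7}  (accept=5 in)

Answer: ACCEPT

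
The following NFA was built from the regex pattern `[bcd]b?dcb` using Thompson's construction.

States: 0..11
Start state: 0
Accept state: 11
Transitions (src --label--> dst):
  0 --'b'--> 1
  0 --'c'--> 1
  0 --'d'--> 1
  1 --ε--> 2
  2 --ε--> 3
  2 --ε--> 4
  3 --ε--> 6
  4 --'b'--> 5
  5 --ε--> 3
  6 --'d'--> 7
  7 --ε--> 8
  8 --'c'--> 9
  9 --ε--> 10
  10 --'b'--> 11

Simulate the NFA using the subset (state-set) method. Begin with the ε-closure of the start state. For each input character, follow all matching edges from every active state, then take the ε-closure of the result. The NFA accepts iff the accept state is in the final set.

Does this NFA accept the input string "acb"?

start: ε-closure({0}) = {0}
'a' @ 1: {}  — no active states
rest 'cb' ignored (set empty)
after full input: {}  (accept=11 not in)

Answer: REJECT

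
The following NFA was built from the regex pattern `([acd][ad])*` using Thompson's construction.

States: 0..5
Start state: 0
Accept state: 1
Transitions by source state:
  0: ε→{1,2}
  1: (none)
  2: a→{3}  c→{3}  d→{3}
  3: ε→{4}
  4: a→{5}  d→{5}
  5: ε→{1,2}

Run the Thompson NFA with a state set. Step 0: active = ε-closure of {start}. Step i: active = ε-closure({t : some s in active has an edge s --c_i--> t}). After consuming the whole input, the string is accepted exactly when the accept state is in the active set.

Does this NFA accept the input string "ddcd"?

S₀ = ε-closure({0}) = {0,1,2}
'd' @ 1: {3,4}
'd' @ 2: {1,2,5}  (accept∈set)
'c' @ 3: {3,4}
'd' @ 4: {1,2,5}  (accept∈set)
after full input: {1,2,5}  (accept=1 in)

Answer: ACCEPT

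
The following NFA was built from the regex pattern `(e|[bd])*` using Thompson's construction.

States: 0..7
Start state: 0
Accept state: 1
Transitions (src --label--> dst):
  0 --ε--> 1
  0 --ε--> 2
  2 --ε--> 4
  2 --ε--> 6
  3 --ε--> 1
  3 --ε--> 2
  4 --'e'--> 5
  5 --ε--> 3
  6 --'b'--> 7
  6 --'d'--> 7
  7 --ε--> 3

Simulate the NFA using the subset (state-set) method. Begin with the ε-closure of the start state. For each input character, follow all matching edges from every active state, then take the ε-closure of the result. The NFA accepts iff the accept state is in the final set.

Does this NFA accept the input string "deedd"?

start: ε-closure({0}) = {0,1,2,4,6}
'd' @ 1: {1,2,3,4,6,7}  (accept∈set)
'e' @ 2: {1,2,3,4,5,6}  (accept∈set)
'e' @ 3: {1,2,3,4,5,6}  (accept∈set)
'd' @ 4: {1,2,3,4,6,7}  (accept∈set)
'd' @ 5: {1,2,3,4,6,7}  (accept∈set)
after full input: {1,2,3,4,6,7}  (accept=1 in)

Answer: ACCEPT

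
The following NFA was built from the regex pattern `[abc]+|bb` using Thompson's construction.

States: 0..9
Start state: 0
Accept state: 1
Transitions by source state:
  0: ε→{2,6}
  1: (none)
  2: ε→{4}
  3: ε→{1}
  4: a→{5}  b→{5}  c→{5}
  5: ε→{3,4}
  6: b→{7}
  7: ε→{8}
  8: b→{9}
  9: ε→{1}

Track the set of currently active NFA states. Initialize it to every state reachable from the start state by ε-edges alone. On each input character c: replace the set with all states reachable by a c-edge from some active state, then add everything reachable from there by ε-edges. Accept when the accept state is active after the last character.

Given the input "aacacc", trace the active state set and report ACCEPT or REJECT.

Answer: ACCEPT

Steps:
S₀ = ε-closure({0}) = {0,2,4,6}
'a' @ 1: {1,3,4,5}  (accept∈set)
'a' @ 2: {1,3,4,5}  (accept∈set)
'c' @ 3: {1,3,4,5}  (accept∈set)
'a' @ 4: {1,3,4,5}  (accept∈set)
'c' @ 5: {1,3,4,5}  (accept∈set)
'c' @ 6: {1,3,4,5}  (accept∈set)
final: {1,3,4,5}; accept 1 in set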